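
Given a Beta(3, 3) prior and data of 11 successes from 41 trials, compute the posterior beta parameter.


Number of failures = 41 - 11 = 30
Posterior beta = 3 + 30 = 33

33


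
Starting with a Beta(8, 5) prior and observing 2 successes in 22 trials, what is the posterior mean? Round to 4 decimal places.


Posterior parameters: alpha = 8 + 2 = 10
beta = 5 + 20 = 25
Posterior mean = alpha / (alpha + beta) = 10 / 35
= 0.2857

0.2857


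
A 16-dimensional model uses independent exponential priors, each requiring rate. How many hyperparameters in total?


Per parameter: 1 (rate).
Total = 16 * 1 = 16

16


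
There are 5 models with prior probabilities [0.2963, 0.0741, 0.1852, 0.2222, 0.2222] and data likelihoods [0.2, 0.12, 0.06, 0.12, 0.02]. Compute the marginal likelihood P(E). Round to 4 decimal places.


P(E) = sum over models of P(M_i) * P(E|M_i)
= 0.2963*0.2 + 0.0741*0.12 + 0.1852*0.06 + 0.2222*0.12 + 0.2222*0.02
= 0.1104

0.1104


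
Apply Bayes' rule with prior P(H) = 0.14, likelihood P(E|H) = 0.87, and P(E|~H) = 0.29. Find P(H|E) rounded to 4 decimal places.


Step 1: Compute marginal P(E) = P(E|H)P(H) + P(E|~H)P(~H)
= 0.87*0.14 + 0.29*0.86 = 0.3712
Step 2: P(H|E) = P(E|H)P(H)/P(E) = 0.1218/0.3712
= 0.3281

0.3281


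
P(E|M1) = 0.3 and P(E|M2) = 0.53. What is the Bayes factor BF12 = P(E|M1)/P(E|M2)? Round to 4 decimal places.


Bayes factor BF12 = P(E|M1) / P(E|M2)
= 0.3 / 0.53
= 0.566

0.566


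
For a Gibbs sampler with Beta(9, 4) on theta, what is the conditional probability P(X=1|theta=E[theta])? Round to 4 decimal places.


E[theta] = 9/(9+4) = 0.6923
P(X=1|theta) = theta = 0.6923

0.6923


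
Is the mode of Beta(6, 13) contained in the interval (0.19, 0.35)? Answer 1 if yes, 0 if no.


Mode = (a-1)/(a+b-2) = 5/17 = 0.2941
Interval: (0.19, 0.35)
Contains mode? 1

1


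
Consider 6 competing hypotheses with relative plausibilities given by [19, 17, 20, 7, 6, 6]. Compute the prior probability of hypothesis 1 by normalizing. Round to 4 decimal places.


Sum of weights = 19 + 17 + 20 + 7 + 6 + 6 = 75
Normalized prior for H1 = 19 / 75
= 0.2533

0.2533


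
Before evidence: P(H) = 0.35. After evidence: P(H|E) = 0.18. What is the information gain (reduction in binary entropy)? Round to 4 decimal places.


Prior entropy = 0.9341
Posterior entropy = 0.6801
Information gain = 0.9341 - 0.6801 = 0.254

0.254


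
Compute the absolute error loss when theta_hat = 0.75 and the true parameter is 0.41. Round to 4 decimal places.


L = |theta_hat - theta_true|
= |0.75 - 0.41| = 0.34

0.34


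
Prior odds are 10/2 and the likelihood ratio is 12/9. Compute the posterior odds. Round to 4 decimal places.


Posterior odds = prior odds * likelihood ratio
= (10/2) * (12/9)
= 120 / 18
= 6.6667

6.6667


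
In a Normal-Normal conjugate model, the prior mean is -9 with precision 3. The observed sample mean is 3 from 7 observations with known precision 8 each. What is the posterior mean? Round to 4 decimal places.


Posterior precision = tau0 + n*tau = 3 + 7*8 = 59
Posterior mean = (tau0*mu0 + n*tau*xbar) / posterior_precision
= (3*-9 + 7*8*3) / 59
= 141 / 59 = 2.3898

2.3898


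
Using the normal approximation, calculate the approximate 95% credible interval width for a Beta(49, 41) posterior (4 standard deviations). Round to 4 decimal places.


Var(Beta) = 49*41/(90^2 * 91) = 0.0027
SD = 0.0522
Width ~ 4*SD = 0.2088

0.2088


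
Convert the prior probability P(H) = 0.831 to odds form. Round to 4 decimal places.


P(not H) = 1 - 0.831 = 0.169
Odds = 0.831 / 0.169 = 4.9172

4.9172


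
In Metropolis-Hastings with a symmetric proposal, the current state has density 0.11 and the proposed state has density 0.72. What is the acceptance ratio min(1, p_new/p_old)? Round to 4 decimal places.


Ratio = p_new / p_old = 0.72 / 0.11 = 6.5455
Acceptance = min(1, 6.5455) = 1.0

1.0


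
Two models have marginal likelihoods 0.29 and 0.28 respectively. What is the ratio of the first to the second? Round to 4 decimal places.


Evidence ratio = 0.29 / 0.28
= 1.0357

1.0357


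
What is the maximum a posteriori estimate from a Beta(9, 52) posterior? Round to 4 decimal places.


The MAP estimate equals the mode of the distribution.
Mode of Beta(a,b) = (a-1)/(a+b-2)
= 8/59
= 0.1356

0.1356


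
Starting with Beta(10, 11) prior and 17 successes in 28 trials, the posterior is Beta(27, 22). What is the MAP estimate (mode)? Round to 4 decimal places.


The mode of Beta(a, b) when a > 1 and b > 1 is (a-1)/(a+b-2)
= (27 - 1) / (27 + 22 - 2)
= 26 / 47
= 0.5532

0.5532


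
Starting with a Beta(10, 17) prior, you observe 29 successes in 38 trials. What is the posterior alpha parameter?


For a Beta-Binomial conjugate model:
Posterior alpha = prior alpha + number of successes
= 10 + 29 = 39

39


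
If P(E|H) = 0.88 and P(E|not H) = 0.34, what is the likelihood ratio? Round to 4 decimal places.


Likelihood ratio = P(E|H) / P(E|not H)
= 0.88 / 0.34
= 2.5882

2.5882


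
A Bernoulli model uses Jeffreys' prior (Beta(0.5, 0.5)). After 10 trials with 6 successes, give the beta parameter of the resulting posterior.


Posterior = Beta(prior_alpha + successes, prior_beta + failures)
= Beta(0.5 + 6, 0.5 + 4)
Posterior beta = 0.5 + (n - k) = 0.5 + 4 = 4.5

4.5


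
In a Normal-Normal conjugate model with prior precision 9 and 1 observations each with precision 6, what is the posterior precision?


Posterior precision = prior precision + n * observation precision
= 9 + 1 * 6
= 9 + 6 = 15

15


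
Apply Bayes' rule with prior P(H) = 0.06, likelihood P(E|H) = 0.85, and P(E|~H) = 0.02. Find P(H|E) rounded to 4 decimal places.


Step 1: Compute marginal P(E) = P(E|H)P(H) + P(E|~H)P(~H)
= 0.85*0.06 + 0.02*0.94 = 0.0698
Step 2: P(H|E) = P(E|H)P(H)/P(E) = 0.051/0.0698
= 0.7307

0.7307


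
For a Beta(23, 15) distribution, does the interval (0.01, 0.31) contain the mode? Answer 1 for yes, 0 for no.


Mode of Beta(a,b) = (a-1)/(a+b-2)
= (23-1)/(23+15-2) = 0.6111
Check: 0.01 <= 0.6111 <= 0.31?
Result: 0

0


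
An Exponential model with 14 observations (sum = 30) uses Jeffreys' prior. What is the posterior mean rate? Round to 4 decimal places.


Posterior Gamma(14, 30)
E[lambda] = 14/30 = 0.4667

0.4667


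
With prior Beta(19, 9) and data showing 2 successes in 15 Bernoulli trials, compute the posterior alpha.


Conjugate update: alpha_posterior = alpha_prior + k
= 19 + 2 = 21

21


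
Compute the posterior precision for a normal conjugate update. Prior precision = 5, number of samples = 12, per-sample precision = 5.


tau_post = tau_0 + n * tau
= 5 + 12 * 5 = 65

65


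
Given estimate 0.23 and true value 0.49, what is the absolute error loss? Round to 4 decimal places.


Absolute error = |estimate - true|
= |-0.26| = 0.26

0.26


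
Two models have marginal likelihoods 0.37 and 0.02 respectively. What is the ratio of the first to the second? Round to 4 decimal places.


Evidence ratio = 0.37 / 0.02
= 18.5

18.5


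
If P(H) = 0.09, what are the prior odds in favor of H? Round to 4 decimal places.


Prior odds = P(H) / (1 - P(H))
= 0.09 / 0.91
= 0.0989

0.0989


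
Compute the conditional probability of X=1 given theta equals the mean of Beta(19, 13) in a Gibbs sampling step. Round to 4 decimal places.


Mean of Beta(19, 13) = 0.5938
P(X=1 | theta=0.5938) = 0.5938

0.5938


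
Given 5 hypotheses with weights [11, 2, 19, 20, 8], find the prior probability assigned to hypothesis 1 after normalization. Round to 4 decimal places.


To normalize, divide each weight by the sum of all weights.
Sum = 60
Prior(H1) = 11/60 = 0.1833

0.1833


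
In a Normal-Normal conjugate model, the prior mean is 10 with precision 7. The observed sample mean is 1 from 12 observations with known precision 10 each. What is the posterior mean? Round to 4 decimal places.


Posterior precision = tau0 + n*tau = 7 + 12*10 = 127
Posterior mean = (tau0*mu0 + n*tau*xbar) / posterior_precision
= (7*10 + 12*10*1) / 127
= 190 / 127 = 1.4961

1.4961


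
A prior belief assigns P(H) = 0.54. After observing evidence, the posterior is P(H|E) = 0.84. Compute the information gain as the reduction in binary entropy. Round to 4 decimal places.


H(prior) = -0.54*log2(0.54) - 0.46*log2(0.46)
= 0.9954
H(post) = -0.84*log2(0.84) - 0.16*log2(0.16)
= 0.6343
IG = 0.9954 - 0.6343 = 0.3611

0.3611


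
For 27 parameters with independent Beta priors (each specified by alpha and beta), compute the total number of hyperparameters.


A Beta prior has 2 hyperparameters per parameter.
Total = 27 * 2 = 54

54


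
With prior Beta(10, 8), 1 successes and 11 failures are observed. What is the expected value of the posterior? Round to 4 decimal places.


Posterior = Beta(11, 19)
E[theta] = alpha/(alpha+beta)
= 11/30 = 0.3667

0.3667


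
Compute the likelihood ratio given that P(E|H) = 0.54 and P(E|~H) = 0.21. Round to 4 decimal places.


LR = P(E|H) / P(E|~H)
= 0.54 / 0.21 = 2.5714

2.5714


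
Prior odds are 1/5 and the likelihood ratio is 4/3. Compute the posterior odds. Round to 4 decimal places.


Posterior odds = prior odds * likelihood ratio
= (1/5) * (4/3)
= 4 / 15
= 0.2667

0.2667


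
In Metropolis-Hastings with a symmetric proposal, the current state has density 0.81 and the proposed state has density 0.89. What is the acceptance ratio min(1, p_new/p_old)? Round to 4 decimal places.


Ratio = p_new / p_old = 0.89 / 0.81 = 1.0988
Acceptance = min(1, 1.0988) = 1.0

1.0


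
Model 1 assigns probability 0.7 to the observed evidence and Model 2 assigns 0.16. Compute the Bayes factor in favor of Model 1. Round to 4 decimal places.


BF = P(data|M1) / P(data|M2)
= 0.7 / 0.16 = 4.375

4.375


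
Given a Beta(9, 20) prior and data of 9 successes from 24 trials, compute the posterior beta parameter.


Number of failures = 24 - 9 = 15
Posterior beta = 20 + 15 = 35

35


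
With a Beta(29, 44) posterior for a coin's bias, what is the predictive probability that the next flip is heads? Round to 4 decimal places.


The predictive probability equals the posterior mean.
P(next = heads) = alpha / (alpha + beta)
= 29 / 73 = 0.3973

0.3973


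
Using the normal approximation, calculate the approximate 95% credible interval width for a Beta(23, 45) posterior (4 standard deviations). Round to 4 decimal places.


Var(Beta) = 23*45/(68^2 * 69) = 0.0032
SD = 0.057
Width ~ 4*SD = 0.2278

0.2278


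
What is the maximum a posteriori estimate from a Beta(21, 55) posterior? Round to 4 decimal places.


The MAP estimate equals the mode of the distribution.
Mode of Beta(a,b) = (a-1)/(a+b-2)
= 20/74
= 0.2703

0.2703


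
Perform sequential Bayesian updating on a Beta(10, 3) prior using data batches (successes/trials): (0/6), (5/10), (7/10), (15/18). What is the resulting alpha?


Accumulate successes: 27
Posterior alpha = prior alpha + sum of successes
= 10 + 27 = 37

37


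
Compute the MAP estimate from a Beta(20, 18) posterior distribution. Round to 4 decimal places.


MAP = mode of Beta distribution
= (alpha - 1)/(alpha + beta - 2)
= (20-1)/(20+18-2)
= 19/36 = 0.5278

0.5278


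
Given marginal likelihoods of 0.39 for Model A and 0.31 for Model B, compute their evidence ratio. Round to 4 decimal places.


Ratio = ML(A) / ML(B) = 0.39/0.31
= 1.2581

1.2581


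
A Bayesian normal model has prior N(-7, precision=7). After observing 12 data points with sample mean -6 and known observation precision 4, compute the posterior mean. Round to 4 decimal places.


Posterior mean = (prior_precision * prior_mean + n * data_precision * data_mean) / (prior_precision + n * data_precision)
Numerator = 7*-7 + 12*4*-6 = -337
Denominator = 7 + 12*4 = 55
Posterior mean = -6.1273

-6.1273


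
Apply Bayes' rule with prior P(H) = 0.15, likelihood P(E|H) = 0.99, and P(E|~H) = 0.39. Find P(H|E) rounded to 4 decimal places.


Step 1: Compute marginal P(E) = P(E|H)P(H) + P(E|~H)P(~H)
= 0.99*0.15 + 0.39*0.85 = 0.48
Step 2: P(H|E) = P(E|H)P(H)/P(E) = 0.1485/0.48
= 0.3094

0.3094


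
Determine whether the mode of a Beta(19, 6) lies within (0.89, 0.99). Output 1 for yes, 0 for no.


First find the mode: (a-1)/(a+b-2) = 0.7826
Is 0.7826 in (0.89, 0.99)? 0

0


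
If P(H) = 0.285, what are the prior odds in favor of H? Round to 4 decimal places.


Prior odds = P(H) / (1 - P(H))
= 0.285 / 0.715
= 0.3986

0.3986


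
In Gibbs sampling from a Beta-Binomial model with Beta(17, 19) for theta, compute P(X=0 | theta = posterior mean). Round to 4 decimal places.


Posterior mean = alpha/(alpha+beta) = 17/36 = 0.4722
P(X=0|theta=mean) = 1 - theta = 0.5278

0.5278


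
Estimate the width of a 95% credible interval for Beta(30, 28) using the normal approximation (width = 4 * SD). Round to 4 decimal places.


For Beta(a,b): Var = ab/((a+b)^2(a+b+1))
Var = 0.0042, SD = 0.0651
Approximate 95% CI width = 4 * 0.0651 = 0.2602

0.2602


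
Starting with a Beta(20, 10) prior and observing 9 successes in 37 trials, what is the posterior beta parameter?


Posterior beta = prior beta + failures
Failures = 37 - 9 = 28
beta_post = 10 + 28 = 38

38


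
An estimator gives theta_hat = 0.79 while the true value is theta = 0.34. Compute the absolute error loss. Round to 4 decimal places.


The absolute error loss is |theta_hat - theta|
= |0.79 - 0.34|
= 0.45

0.45


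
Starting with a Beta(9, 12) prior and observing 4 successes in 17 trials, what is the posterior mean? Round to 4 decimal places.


Posterior parameters: alpha = 9 + 4 = 13
beta = 12 + 13 = 25
Posterior mean = alpha / (alpha + beta) = 13 / 38
= 0.3421

0.3421


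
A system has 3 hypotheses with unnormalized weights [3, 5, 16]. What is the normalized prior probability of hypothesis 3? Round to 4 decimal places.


The normalized prior is the weight divided by the total.
Total weight = 24
P(H3) = 16 / 24 = 0.6667

0.6667


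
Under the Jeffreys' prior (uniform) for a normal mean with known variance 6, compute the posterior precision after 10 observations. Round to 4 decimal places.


Prior precision = 0 (flat prior).
Post. prec. = 0 + n/var = 10/6 = 1.6667

1.6667


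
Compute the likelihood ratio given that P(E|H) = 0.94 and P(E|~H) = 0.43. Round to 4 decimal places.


LR = P(E|H) / P(E|~H)
= 0.94 / 0.43 = 2.186

2.186


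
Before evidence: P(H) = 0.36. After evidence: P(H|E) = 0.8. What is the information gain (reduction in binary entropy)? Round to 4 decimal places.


Prior entropy = 0.9427
Posterior entropy = 0.7219
Information gain = 0.9427 - 0.7219 = 0.2208

0.2208


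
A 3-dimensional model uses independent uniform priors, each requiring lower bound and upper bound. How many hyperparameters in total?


Per parameter: 2 (lower bound and upper bound).
Total = 3 * 2 = 6

6


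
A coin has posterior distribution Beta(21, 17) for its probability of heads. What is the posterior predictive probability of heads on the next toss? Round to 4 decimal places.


Posterior predictive = E[theta] = alpha/(alpha+beta)
= 21/38
= 0.5526

0.5526


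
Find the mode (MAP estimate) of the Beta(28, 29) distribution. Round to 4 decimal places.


For Beta(a,b) with a,b > 1:
Mode = (a-1)/(a+b-2) = (28-1)/(57-2)
= 27/55 = 0.4909

0.4909


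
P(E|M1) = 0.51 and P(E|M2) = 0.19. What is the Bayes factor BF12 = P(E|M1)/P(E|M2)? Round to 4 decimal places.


Bayes factor BF12 = P(E|M1) / P(E|M2)
= 0.51 / 0.19
= 2.6842

2.6842


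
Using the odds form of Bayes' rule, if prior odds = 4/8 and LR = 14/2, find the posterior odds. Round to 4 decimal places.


Bayes' rule in odds form: posterior odds = prior odds * LR
= (4 * 14) / (8 * 2)
= 56/16 = 3.5

3.5


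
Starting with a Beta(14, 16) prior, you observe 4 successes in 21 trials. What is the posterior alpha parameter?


For a Beta-Binomial conjugate model:
Posterior alpha = prior alpha + number of successes
= 14 + 4 = 18

18


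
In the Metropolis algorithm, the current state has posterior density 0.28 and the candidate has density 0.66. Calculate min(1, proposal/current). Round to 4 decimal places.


Ratio = 0.66/0.28 = 2.3571
Acceptance probability = min(1, 2.3571)
= 1.0

1.0


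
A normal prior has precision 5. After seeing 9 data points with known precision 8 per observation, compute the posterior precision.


In the conjugate normal model, precisions add:
tau_posterior = tau_prior + n * tau_data
= 5 + 9*8 = 77

77


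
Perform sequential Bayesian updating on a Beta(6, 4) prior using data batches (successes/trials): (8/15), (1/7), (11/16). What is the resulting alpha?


Accumulate successes: 20
Posterior alpha = prior alpha + sum of successes
= 6 + 20 = 26

26


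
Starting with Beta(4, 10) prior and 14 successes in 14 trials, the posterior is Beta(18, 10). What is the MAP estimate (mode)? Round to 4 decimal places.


The mode of Beta(a, b) when a > 1 and b > 1 is (a-1)/(a+b-2)
= (18 - 1) / (18 + 10 - 2)
= 17 / 26
= 0.6538

0.6538


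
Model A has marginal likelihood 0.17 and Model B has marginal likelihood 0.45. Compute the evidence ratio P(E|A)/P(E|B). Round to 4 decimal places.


Evidence ratio = P(E|A) / P(E|B)
= 0.17 / 0.45
= 0.3778

0.3778


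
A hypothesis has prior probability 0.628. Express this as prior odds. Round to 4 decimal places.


Odds = P(H) / P(not H) = 0.628 / 0.372
= 1.6882

1.6882


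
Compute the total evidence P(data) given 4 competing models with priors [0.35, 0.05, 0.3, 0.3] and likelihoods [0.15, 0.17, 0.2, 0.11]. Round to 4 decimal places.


Marginal likelihood = sum P(model_i) * P(data|model_i)
Model 1: 0.35 * 0.15 = 0.0525
Model 2: 0.05 * 0.17 = 0.0085
Model 3: 0.3 * 0.2 = 0.06
Model 4: 0.3 * 0.11 = 0.033
Total = 0.154

0.154


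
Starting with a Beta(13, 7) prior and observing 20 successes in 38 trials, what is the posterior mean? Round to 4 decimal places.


Posterior parameters: alpha = 13 + 20 = 33
beta = 7 + 18 = 25
Posterior mean = alpha / (alpha + beta) = 33 / 58
= 0.569

0.569


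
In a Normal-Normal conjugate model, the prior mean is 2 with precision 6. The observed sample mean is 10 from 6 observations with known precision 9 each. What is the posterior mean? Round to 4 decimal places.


Posterior precision = tau0 + n*tau = 6 + 6*9 = 60
Posterior mean = (tau0*mu0 + n*tau*xbar) / posterior_precision
= (6*2 + 6*9*10) / 60
= 552 / 60 = 9.2

9.2


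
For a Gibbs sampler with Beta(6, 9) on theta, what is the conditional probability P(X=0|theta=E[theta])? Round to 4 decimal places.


E[theta] = 6/(6+9) = 0.4
P(X=0|theta) = 1 - theta = 0.6

0.6


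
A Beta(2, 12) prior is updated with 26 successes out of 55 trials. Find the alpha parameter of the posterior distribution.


In the Beta-Binomial conjugate update:
alpha_post = alpha_prior + successes
= 2 + 26
= 28

28


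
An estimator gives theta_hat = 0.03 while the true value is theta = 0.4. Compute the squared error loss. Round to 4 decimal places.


The squared error loss is (theta_hat - theta)^2
= (0.03 - 0.4)^2
= (-0.37)^2 = 0.1369

0.1369


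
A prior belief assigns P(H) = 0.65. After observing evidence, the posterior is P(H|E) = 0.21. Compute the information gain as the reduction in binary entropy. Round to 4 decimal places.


H(prior) = -0.65*log2(0.65) - 0.35*log2(0.35)
= 0.9341
H(post) = -0.21*log2(0.21) - 0.79*log2(0.79)
= 0.7415
IG = 0.9341 - 0.7415 = 0.1926

0.1926


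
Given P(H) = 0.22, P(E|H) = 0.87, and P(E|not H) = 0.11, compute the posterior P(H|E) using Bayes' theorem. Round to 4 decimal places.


By Bayes' theorem: P(H|E) = P(E|H)*P(H) / P(E)
P(E) = P(E|H)*P(H) + P(E|not H)*P(not H)
P(E) = 0.87*0.22 + 0.11*0.78 = 0.2772
P(H|E) = 0.87*0.22 / 0.2772 = 0.6905

0.6905


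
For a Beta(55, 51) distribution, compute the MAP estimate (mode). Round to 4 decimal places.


MAP = mode = (a-1)/(a+b-2)
= (55-1)/(55+51-2)
= 54/104 = 0.5192

0.5192


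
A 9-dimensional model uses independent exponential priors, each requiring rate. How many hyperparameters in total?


Per parameter: 1 (rate).
Total = 9 * 1 = 9

9


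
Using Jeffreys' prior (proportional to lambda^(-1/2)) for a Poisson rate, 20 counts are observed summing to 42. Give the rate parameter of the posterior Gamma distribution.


Conjugate update: Gamma(prior_shape + S, prior_rate + n).
Prior shape = 0.5, prior rate = 0.
Posterior rate = 0 + n = 20

20.0


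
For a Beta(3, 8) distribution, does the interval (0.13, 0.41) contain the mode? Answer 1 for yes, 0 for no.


Mode of Beta(a,b) = (a-1)/(a+b-2)
= (3-1)/(3+8-2) = 0.2222
Check: 0.13 <= 0.2222 <= 0.41?
Result: 1

1


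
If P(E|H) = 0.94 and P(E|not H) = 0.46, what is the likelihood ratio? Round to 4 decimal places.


Likelihood ratio = P(E|H) / P(E|not H)
= 0.94 / 0.46
= 2.0435

2.0435


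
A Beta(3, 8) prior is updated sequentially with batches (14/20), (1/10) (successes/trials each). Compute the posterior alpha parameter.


Sequential conjugate updating is equivalent to a single batch update.
Total successes across all batches = 15
alpha_posterior = alpha_prior + total_successes = 3 + 15
= 18

18


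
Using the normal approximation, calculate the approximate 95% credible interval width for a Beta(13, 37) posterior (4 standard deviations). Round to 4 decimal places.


Var(Beta) = 13*37/(50^2 * 51) = 0.0038
SD = 0.0614
Width ~ 4*SD = 0.2457

0.2457


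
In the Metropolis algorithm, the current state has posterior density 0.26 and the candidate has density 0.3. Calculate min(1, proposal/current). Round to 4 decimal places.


Ratio = 0.3/0.26 = 1.1538
Acceptance probability = min(1, 1.1538)
= 1.0

1.0


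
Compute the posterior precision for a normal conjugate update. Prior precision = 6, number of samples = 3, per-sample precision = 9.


tau_post = tau_0 + n * tau
= 6 + 3 * 9 = 33

33


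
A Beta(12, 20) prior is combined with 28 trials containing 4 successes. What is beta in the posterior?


In conjugate updating:
beta_posterior = beta_prior + (n - k)
= 20 + (28 - 4)
= 20 + 24 = 44

44


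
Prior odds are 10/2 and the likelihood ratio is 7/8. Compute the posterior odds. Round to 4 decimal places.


Posterior odds = prior odds * likelihood ratio
= (10/2) * (7/8)
= 70 / 16
= 4.375

4.375


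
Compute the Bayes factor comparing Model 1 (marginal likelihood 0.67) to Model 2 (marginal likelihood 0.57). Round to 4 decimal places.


BF12 = marginal likelihood of M1 / marginal likelihood of M2
= 0.67/0.57
= 1.1754

1.1754


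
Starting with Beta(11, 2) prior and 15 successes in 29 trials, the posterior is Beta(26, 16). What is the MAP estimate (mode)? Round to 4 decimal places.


The mode of Beta(a, b) when a > 1 and b > 1 is (a-1)/(a+b-2)
= (26 - 1) / (26 + 16 - 2)
= 25 / 40
= 0.625

0.625


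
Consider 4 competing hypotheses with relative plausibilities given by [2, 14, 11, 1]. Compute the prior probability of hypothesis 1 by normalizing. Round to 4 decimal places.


Sum of weights = 2 + 14 + 11 + 1 = 28
Normalized prior for H1 = 2 / 28
= 0.0714

0.0714


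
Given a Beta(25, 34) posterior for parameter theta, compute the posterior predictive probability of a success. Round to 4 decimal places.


For a Beta-Bernoulli model, the predictive probability is the mean:
P(success) = 25/(25+34) = 25/59 = 0.4237

0.4237


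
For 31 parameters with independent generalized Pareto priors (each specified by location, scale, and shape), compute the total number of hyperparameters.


A generalized Pareto prior has 3 hyperparameters per parameter.
Total = 31 * 3 = 93

93


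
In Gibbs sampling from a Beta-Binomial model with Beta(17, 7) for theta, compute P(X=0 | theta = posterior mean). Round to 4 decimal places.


Posterior mean = alpha/(alpha+beta) = 17/24 = 0.7083
P(X=0|theta=mean) = 1 - theta = 0.2917

0.2917


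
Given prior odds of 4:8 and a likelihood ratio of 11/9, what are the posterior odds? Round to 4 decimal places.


Posterior odds = prior odds * LR
Prior odds = 4/8 = 0.5
LR = 11/9 = 1.2222
Posterior odds = 0.5 * 1.2222 = 0.6111

0.6111


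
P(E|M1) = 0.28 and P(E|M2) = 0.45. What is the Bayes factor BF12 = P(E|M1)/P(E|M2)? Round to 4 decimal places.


Bayes factor BF12 = P(E|M1) / P(E|M2)
= 0.28 / 0.45
= 0.6222

0.6222


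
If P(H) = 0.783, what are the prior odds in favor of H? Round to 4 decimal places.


Prior odds = P(H) / (1 - P(H))
= 0.783 / 0.217
= 3.6083

3.6083


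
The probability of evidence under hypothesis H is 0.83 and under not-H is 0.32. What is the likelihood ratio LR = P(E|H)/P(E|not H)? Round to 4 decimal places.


LR = 0.83 / 0.32
= 2.5938

2.5938


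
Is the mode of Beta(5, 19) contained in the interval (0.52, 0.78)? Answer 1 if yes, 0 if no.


Mode = (a-1)/(a+b-2) = 4/22 = 0.1818
Interval: (0.52, 0.78)
Contains mode? 0

0


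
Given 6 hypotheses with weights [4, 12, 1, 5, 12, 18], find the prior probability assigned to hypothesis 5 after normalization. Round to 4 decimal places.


To normalize, divide each weight by the sum of all weights.
Sum = 52
Prior(H5) = 12/52 = 0.2308

0.2308


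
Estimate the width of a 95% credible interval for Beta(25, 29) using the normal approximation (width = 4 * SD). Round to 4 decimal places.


For Beta(a,b): Var = ab/((a+b)^2(a+b+1))
Var = 0.0045, SD = 0.0672
Approximate 95% CI width = 4 * 0.0672 = 0.2689

0.2689


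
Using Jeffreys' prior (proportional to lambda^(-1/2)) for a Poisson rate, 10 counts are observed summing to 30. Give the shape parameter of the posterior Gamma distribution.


Conjugate update: Gamma(prior_shape + S, prior_rate + n).
Prior shape = 0.5, prior rate = 0.
Posterior shape = 0.5 + S = 0.5 + 30 = 30.5

30.5


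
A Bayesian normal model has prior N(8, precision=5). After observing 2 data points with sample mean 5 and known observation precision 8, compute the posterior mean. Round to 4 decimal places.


Posterior mean = (prior_precision * prior_mean + n * data_precision * data_mean) / (prior_precision + n * data_precision)
Numerator = 5*8 + 2*8*5 = 120
Denominator = 5 + 2*8 = 21
Posterior mean = 5.7143

5.7143


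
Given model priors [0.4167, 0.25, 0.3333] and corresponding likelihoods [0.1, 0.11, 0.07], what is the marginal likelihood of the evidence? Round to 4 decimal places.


P(E) = sum_i P(M_i) P(E|M_i)
= 0.0417 + 0.0275 + 0.0233
= 0.0925

0.0925


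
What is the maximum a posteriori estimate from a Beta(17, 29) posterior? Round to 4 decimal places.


The MAP estimate equals the mode of the distribution.
Mode of Beta(a,b) = (a-1)/(a+b-2)
= 16/44
= 0.3636

0.3636


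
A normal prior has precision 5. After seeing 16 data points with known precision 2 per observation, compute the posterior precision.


In the conjugate normal model, precisions add:
tau_posterior = tau_prior + n * tau_data
= 5 + 16*2 = 37

37


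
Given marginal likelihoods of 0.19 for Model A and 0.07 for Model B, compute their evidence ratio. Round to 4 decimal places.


Ratio = ML(A) / ML(B) = 0.19/0.07
= 2.7143

2.7143


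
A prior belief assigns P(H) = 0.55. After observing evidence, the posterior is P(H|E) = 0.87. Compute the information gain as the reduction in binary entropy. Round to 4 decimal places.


H(prior) = -0.55*log2(0.55) - 0.45*log2(0.45)
= 0.9928
H(post) = -0.87*log2(0.87) - 0.13*log2(0.13)
= 0.5574
IG = 0.9928 - 0.5574 = 0.4353

0.4353


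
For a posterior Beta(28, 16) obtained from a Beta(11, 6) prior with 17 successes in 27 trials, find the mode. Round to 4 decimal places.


Mode = (alpha - 1) / (alpha + beta - 2)
= 27 / 42
= 0.6429

0.6429


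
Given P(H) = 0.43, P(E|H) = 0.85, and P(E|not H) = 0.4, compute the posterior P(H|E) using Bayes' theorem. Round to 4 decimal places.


By Bayes' theorem: P(H|E) = P(E|H)*P(H) / P(E)
P(E) = P(E|H)*P(H) + P(E|not H)*P(not H)
P(E) = 0.85*0.43 + 0.4*0.57 = 0.5935
P(H|E) = 0.85*0.43 / 0.5935 = 0.6158

0.6158


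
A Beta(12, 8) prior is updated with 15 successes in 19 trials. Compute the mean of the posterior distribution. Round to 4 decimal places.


After update: Beta(27, 12)
Mean = 27 / (27 + 12) = 27 / 39
= 0.6923

0.6923


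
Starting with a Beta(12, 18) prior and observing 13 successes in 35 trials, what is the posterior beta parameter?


Posterior beta = prior beta + failures
Failures = 35 - 13 = 22
beta_post = 18 + 22 = 40

40


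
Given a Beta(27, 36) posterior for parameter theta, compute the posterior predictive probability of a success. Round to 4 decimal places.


For a Beta-Bernoulli model, the predictive probability is the mean:
P(success) = 27/(27+36) = 27/63 = 0.4286

0.4286


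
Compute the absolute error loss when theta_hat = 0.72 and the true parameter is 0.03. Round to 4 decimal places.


L = |theta_hat - theta_true|
= |0.72 - 0.03| = 0.69

0.69


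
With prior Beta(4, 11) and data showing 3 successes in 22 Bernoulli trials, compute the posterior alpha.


Conjugate update: alpha_posterior = alpha_prior + k
= 4 + 3 = 7

7


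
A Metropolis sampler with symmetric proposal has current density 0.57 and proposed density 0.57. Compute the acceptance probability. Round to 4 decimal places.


For symmetric proposals, acceptance = min(1, pi(x*)/pi(x))
= min(1, 0.57/0.57)
= min(1, 1.0) = 1.0

1.0


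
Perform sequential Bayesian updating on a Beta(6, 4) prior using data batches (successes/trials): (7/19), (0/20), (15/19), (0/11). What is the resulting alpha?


Accumulate successes: 22
Posterior alpha = prior alpha + sum of successes
= 6 + 22 = 28

28


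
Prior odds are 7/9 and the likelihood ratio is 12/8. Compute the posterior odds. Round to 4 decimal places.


Posterior odds = prior odds * likelihood ratio
= (7/9) * (12/8)
= 84 / 72
= 1.1667

1.1667


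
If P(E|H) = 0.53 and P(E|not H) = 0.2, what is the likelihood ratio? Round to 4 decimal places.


Likelihood ratio = P(E|H) / P(E|not H)
= 0.53 / 0.2
= 2.65

2.65


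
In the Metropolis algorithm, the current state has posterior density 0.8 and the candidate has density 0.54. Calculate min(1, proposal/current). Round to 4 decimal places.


Ratio = 0.54/0.8 = 0.675
Acceptance probability = min(1, 0.675)
= 0.675

0.675


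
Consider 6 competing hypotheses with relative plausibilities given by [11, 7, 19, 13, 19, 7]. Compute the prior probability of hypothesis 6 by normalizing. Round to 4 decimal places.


Sum of weights = 11 + 7 + 19 + 13 + 19 + 7 = 76
Normalized prior for H6 = 7 / 76
= 0.0921

0.0921


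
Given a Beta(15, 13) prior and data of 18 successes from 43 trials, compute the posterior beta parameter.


Number of failures = 43 - 18 = 25
Posterior beta = 13 + 25 = 38

38


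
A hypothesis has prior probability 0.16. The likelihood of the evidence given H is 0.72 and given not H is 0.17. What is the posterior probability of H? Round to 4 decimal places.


Using Bayes' theorem:
P(E) = 0.16 * 0.72 + 0.84 * 0.17
P(E) = 0.258
P(H|E) = (0.16 * 0.72) / 0.258 = 0.4465

0.4465


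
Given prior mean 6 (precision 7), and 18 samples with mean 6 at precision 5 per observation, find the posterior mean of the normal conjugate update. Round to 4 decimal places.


The posterior mean is a precision-weighted average of prior and data.
Post. prec. = 7 + 90 = 97
Post. mean = (42 + 540)/97 = 582/97 = 6.0

6.0


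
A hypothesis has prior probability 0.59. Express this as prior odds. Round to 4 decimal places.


Odds = P(H) / P(not H) = 0.59 / 0.41
= 1.439

1.439


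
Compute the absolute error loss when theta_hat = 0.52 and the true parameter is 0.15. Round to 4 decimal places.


L = |theta_hat - theta_true|
= |0.52 - 0.15| = 0.37

0.37


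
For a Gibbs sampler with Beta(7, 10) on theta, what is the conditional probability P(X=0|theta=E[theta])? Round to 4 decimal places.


E[theta] = 7/(7+10) = 0.4118
P(X=0|theta) = 1 - theta = 0.5882

0.5882


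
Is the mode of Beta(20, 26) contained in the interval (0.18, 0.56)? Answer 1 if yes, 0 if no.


Mode = (a-1)/(a+b-2) = 19/44 = 0.4318
Interval: (0.18, 0.56)
Contains mode? 1

1


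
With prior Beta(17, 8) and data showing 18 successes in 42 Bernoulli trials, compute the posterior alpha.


Conjugate update: alpha_posterior = alpha_prior + k
= 17 + 18 = 35

35


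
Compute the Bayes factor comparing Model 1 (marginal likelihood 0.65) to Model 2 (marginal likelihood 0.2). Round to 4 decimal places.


BF12 = marginal likelihood of M1 / marginal likelihood of M2
= 0.65/0.2
= 3.25

3.25


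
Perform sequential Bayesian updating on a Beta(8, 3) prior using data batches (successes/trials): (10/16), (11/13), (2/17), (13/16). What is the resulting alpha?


Accumulate successes: 36
Posterior alpha = prior alpha + sum of successes
= 8 + 36 = 44

44


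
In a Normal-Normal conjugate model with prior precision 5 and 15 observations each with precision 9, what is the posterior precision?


Posterior precision = prior precision + n * observation precision
= 5 + 15 * 9
= 5 + 135 = 140

140


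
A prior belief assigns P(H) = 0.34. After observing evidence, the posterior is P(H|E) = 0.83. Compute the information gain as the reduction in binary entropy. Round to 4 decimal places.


H(prior) = -0.34*log2(0.34) - 0.66*log2(0.66)
= 0.9248
H(post) = -0.83*log2(0.83) - 0.17*log2(0.17)
= 0.6577
IG = 0.9248 - 0.6577 = 0.2671

0.2671


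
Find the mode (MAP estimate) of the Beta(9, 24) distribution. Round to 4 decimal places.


For Beta(a,b) with a,b > 1:
Mode = (a-1)/(a+b-2) = (9-1)/(33-2)
= 8/31 = 0.2581

0.2581


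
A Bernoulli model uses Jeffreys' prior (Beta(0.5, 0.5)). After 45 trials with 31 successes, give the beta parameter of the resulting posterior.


Posterior = Beta(prior_alpha + successes, prior_beta + failures)
= Beta(0.5 + 31, 0.5 + 14)
Posterior beta = 0.5 + (n - k) = 0.5 + 14 = 14.5

14.5


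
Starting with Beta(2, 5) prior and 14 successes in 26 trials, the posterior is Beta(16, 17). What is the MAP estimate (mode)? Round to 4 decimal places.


The mode of Beta(a, b) when a > 1 and b > 1 is (a-1)/(a+b-2)
= (16 - 1) / (16 + 17 - 2)
= 15 / 31
= 0.4839

0.4839


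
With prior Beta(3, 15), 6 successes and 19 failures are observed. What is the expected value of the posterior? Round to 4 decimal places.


Posterior = Beta(9, 34)
E[theta] = alpha/(alpha+beta)
= 9/43 = 0.2093

0.2093


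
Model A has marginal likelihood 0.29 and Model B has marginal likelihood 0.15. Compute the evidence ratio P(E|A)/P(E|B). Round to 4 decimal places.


Evidence ratio = P(E|A) / P(E|B)
= 0.29 / 0.15
= 1.9333

1.9333


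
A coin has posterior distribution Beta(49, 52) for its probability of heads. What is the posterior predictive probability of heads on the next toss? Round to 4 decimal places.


Posterior predictive = E[theta] = alpha/(alpha+beta)
= 49/101
= 0.4851

0.4851


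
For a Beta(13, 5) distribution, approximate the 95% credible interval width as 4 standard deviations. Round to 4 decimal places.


Variance of Beta(a,b) = ab / ((a+b)^2 * (a+b+1))
= 13*5 / ((18)^2 * 19)
= 0.0106
SD = sqrt(0.0106) = 0.1028
Width = 4 * SD = 0.411

0.411


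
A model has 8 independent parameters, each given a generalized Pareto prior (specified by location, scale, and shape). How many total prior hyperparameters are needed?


Each generalized Pareto prior needs 3 hyperparameters (location, scale, and shape).
Total = 3 * 8 = 24

24


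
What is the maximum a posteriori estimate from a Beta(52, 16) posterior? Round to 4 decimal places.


The MAP estimate equals the mode of the distribution.
Mode of Beta(a,b) = (a-1)/(a+b-2)
= 51/66
= 0.7727

0.7727


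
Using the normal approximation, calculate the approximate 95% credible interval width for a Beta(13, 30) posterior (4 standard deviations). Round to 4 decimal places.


Var(Beta) = 13*30/(43^2 * 44) = 0.0048
SD = 0.0692
Width ~ 4*SD = 0.2769

0.2769


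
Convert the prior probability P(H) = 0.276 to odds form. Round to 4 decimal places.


P(not H) = 1 - 0.276 = 0.724
Odds = 0.276 / 0.724 = 0.3812

0.3812


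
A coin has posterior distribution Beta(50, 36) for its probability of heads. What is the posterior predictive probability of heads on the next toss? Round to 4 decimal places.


Posterior predictive = E[theta] = alpha/(alpha+beta)
= 50/86
= 0.5814

0.5814


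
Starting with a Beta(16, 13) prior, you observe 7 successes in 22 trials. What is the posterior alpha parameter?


For a Beta-Binomial conjugate model:
Posterior alpha = prior alpha + number of successes
= 16 + 7 = 23

23


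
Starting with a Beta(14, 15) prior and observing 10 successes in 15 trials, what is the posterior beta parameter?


Posterior beta = prior beta + failures
Failures = 15 - 10 = 5
beta_post = 15 + 5 = 20

20


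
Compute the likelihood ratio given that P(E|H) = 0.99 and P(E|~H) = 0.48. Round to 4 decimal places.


LR = P(E|H) / P(E|~H)
= 0.99 / 0.48 = 2.0625

2.0625


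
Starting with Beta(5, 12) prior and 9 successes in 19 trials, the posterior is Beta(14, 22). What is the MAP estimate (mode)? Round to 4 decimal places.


The mode of Beta(a, b) when a > 1 and b > 1 is (a-1)/(a+b-2)
= (14 - 1) / (14 + 22 - 2)
= 13 / 34
= 0.3824

0.3824


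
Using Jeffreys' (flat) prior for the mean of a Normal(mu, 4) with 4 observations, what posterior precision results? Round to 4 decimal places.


Flat prior means prior precision is 0.
Posterior precision = n / sigma^2 = 4/4 = 1.0

1.0


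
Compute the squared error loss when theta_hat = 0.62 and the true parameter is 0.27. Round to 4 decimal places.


L = (theta_hat - theta_true)^2
= (0.62 - 0.27)^2
= 0.35^2 = 0.1225

0.1225


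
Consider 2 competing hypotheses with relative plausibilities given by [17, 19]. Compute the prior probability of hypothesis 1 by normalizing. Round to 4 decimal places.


Sum of weights = 17 + 19 = 36
Normalized prior for H1 = 17 / 36
= 0.4722

0.4722


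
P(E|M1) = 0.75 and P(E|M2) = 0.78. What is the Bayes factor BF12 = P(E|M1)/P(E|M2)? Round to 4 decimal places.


Bayes factor BF12 = P(E|M1) / P(E|M2)
= 0.75 / 0.78
= 0.9615

0.9615


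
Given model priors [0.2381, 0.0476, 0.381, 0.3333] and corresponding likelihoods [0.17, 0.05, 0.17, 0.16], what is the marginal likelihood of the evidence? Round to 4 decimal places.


P(E) = sum_i P(M_i) P(E|M_i)
= 0.0405 + 0.0024 + 0.0648 + 0.0533
= 0.161

0.161


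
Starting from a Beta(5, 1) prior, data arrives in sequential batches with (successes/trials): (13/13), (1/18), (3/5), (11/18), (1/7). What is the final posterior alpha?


In sequential Bayesian updating, we sum all successes.
Total successes = 29
Final alpha = 5 + 29 = 34

34


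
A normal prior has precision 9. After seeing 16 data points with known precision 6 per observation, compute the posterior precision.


In the conjugate normal model, precisions add:
tau_posterior = tau_prior + n * tau_data
= 9 + 16*6 = 105

105


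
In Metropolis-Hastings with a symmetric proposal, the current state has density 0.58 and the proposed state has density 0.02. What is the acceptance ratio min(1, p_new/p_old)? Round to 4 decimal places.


Ratio = p_new / p_old = 0.02 / 0.58 = 0.0345
Acceptance = min(1, 0.0345) = 0.0345

0.0345


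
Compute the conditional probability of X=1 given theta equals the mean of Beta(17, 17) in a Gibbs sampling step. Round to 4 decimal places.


Mean of Beta(17, 17) = 0.5
P(X=1 | theta=0.5) = 0.5

0.5


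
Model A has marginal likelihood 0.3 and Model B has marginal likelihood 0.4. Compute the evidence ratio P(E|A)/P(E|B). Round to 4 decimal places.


Evidence ratio = P(E|A) / P(E|B)
= 0.3 / 0.4
= 0.75

0.75


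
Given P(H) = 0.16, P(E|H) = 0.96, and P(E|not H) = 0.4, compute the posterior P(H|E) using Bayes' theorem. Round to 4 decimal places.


By Bayes' theorem: P(H|E) = P(E|H)*P(H) / P(E)
P(E) = P(E|H)*P(H) + P(E|not H)*P(not H)
P(E) = 0.96*0.16 + 0.4*0.84 = 0.4896
P(H|E) = 0.96*0.16 / 0.4896 = 0.3137

0.3137
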